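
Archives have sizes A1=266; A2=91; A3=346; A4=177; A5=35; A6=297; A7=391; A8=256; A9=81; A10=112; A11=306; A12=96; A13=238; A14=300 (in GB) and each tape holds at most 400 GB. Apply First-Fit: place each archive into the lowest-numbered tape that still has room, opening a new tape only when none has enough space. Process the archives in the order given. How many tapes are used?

tape 1: place A1 (266 GB), 134 GB left
tape 1: place A2 (91 GB), 43 GB left
tape 2: place A3 (346 GB), 54 GB left
tape 3: place A4 (177 GB), 223 GB left
tape 1: place A5 (35 GB), 8 GB left
tape 4: place A6 (297 GB), 103 GB left
tape 5: place A7 (391 GB), 9 GB left
tape 6: place A8 (256 GB), 144 GB left
tape 3: place A9 (81 GB), 142 GB left
tape 3: place A10 (112 GB), 30 GB left
tape 7: place A11 (306 GB), 94 GB left
tape 4: place A12 (96 GB), 7 GB left
tape 8: place A13 (238 GB), 162 GB left
tape 9: place A14 (300 GB), 100 GB left
Final tapes: [266,91,35] [346] [177,81,112] [297,96] [391] [256] [306] [238] [300].

9 tapes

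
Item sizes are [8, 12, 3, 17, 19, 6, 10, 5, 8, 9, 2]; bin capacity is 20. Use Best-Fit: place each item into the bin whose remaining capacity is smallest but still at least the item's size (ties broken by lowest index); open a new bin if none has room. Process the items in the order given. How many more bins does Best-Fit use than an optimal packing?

1

Best-Fit: [8,12] [3,17] [19] [6,10,2] [5,8] [9] → 6 bins.
Total size 99; any packing needs at least ⌈99/20⌉ = 5 bins.
An optimal packing achieves that bound: [19] [17,3] [12,8] [10,8,2] [9,6,5] → 5 bins.
Excess: 6 − 5 = 1.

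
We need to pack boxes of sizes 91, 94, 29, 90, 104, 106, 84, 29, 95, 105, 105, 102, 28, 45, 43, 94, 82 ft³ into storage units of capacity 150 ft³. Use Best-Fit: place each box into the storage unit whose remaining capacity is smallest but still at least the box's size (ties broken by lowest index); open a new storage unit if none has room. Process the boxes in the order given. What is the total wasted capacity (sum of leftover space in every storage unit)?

474

91 ft³ → storage unit 1 (remaining 59 ft³)
94 ft³ → storage unit 2 (remaining 56 ft³)
29 ft³ → storage unit 2 (remaining 27 ft³)
90 ft³ → storage unit 3 (remaining 60 ft³)
104 ft³ → storage unit 4 (remaining 46 ft³)
106 ft³ → storage unit 5 (remaining 44 ft³)
84 ft³ → storage unit 6 (remaining 66 ft³)
29 ft³ → storage unit 5 (remaining 15 ft³)
95 ft³ → storage unit 7 (remaining 55 ft³)
105 ft³ → storage unit 8 (remaining 45 ft³)
105 ft³ → storage unit 9 (remaining 45 ft³)
102 ft³ → storage unit 10 (remaining 48 ft³)
28 ft³ → storage unit 8 (remaining 17 ft³)
45 ft³ → storage unit 9 (remaining 0 ft³)
43 ft³ → storage unit 4 (remaining 3 ft³)
94 ft³ → storage unit 11 (remaining 56 ft³)
82 ft³ → storage unit 12 (remaining 68 ft³)
12 storage units × 150 ft³ = 1800 ft³; used 1326 ft³; unused 474 ft³.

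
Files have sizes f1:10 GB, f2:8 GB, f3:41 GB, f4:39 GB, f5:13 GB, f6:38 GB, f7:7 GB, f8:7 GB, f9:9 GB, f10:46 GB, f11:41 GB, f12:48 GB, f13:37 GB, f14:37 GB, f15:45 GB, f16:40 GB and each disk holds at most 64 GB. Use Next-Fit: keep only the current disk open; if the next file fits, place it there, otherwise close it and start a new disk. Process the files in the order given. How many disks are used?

10

Put f1 (10 GB) in disk 1; 54 GB remain.
Put f2 (8 GB) in disk 1; 46 GB remain.
Put f3 (41 GB) in disk 1; 5 GB remain.
Put f4 (39 GB) in disk 2; 25 GB remain.
Put f5 (13 GB) in disk 2; 12 GB remain.
Put f6 (38 GB) in disk 3; 26 GB remain.
Put f7 (7 GB) in disk 3; 19 GB remain.
Put f8 (7 GB) in disk 3; 12 GB remain.
Put f9 (9 GB) in disk 3; 3 GB remain.
Put f10 (46 GB) in disk 4; 18 GB remain.
Put f11 (41 GB) in disk 5; 23 GB remain.
Put f12 (48 GB) in disk 6; 16 GB remain.
Put f13 (37 GB) in disk 7; 27 GB remain.
Put f14 (37 GB) in disk 8; 27 GB remain.
Put f15 (45 GB) in disk 9; 19 GB remain.
Put f16 (40 GB) in disk 10; 24 GB remain.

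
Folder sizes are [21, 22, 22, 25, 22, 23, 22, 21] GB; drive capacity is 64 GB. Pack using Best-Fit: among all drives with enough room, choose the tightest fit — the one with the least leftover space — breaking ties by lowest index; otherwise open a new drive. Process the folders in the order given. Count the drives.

21 GB → drive 1 (remaining 43 GB)
22 GB → drive 1 (remaining 21 GB)
22 GB → drive 2 (remaining 42 GB)
25 GB → drive 2 (remaining 17 GB)
22 GB → drive 3 (remaining 42 GB)
23 GB → drive 3 (remaining 19 GB)
22 GB → drive 4 (remaining 42 GB)
21 GB → drive 1 (remaining 0 GB)
Final drives: [21,22,21] [22,25] [22,23] [22].

4 drives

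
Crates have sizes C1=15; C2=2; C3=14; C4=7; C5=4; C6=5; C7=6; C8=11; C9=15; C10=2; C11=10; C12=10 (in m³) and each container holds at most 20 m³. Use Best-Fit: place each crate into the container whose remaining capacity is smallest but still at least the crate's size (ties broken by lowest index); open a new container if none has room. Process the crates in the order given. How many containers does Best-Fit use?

C1 (15 m³) → container 1 (remaining 5 m³)
C2 (2 m³) → container 1 (remaining 3 m³)
C3 (14 m³) → container 2 (remaining 6 m³)
C4 (7 m³) → container 3 (remaining 13 m³)
C5 (4 m³) → container 2 (remaining 2 m³)
C6 (5 m³) → container 3 (remaining 8 m³)
C7 (6 m³) → container 3 (remaining 2 m³)
C8 (11 m³) → container 4 (remaining 9 m³)
C9 (15 m³) → container 5 (remaining 5 m³)
C10 (2 m³) → container 2 (remaining 0 m³)
C11 (10 m³) → container 6 (remaining 10 m³)
C12 (10 m³) → container 6 (remaining 0 m³)

6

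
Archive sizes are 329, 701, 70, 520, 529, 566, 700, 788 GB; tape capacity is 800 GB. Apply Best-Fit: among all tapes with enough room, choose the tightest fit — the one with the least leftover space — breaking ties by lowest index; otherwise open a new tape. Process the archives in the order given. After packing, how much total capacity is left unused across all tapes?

1397

Put 329 GB in tape 1; 471 GB remain.
Put 701 GB in tape 2; 99 GB remain.
Put 70 GB in tape 2; 29 GB remain.
Put 520 GB in tape 3; 280 GB remain.
Put 529 GB in tape 4; 271 GB remain.
Put 566 GB in tape 5; 234 GB remain.
Put 700 GB in tape 6; 100 GB remain.
Put 788 GB in tape 7; 12 GB remain.
7 tapes × 800 GB = 5600 GB; used 4203 GB; unused 1397 GB.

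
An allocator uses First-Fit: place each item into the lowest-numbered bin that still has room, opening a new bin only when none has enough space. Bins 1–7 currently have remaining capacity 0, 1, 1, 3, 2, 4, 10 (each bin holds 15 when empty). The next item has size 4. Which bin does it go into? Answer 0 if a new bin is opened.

Bins with room: bin 6 (4), bin 7 (10).
The first with room is bin 6.

6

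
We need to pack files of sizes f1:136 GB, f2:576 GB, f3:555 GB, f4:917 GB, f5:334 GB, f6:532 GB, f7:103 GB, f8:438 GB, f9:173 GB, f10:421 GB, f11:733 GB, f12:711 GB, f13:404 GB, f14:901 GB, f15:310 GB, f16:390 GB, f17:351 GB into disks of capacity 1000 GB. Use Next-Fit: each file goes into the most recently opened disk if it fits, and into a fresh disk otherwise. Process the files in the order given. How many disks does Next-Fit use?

12 disks

f1 (136 GB) → disk 1 (remaining 864 GB)
f2 (576 GB) → disk 1 (remaining 288 GB)
f3 (555 GB) → disk 2 (remaining 445 GB)
f4 (917 GB) → disk 3 (remaining 83 GB)
f5 (334 GB) → disk 4 (remaining 666 GB)
f6 (532 GB) → disk 4 (remaining 134 GB)
f7 (103 GB) → disk 4 (remaining 31 GB)
f8 (438 GB) → disk 5 (remaining 562 GB)
f9 (173 GB) → disk 5 (remaining 389 GB)
f10 (421 GB) → disk 6 (remaining 579 GB)
f11 (733 GB) → disk 7 (remaining 267 GB)
f12 (711 GB) → disk 8 (remaining 289 GB)
f13 (404 GB) → disk 9 (remaining 596 GB)
f14 (901 GB) → disk 10 (remaining 99 GB)
f15 (310 GB) → disk 11 (remaining 690 GB)
f16 (390 GB) → disk 11 (remaining 300 GB)
f17 (351 GB) → disk 12 (remaining 649 GB)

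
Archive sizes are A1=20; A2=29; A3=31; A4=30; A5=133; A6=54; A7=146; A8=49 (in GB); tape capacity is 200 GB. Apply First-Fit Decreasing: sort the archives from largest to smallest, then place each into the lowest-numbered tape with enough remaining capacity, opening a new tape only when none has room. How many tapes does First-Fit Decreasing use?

Sorted descending: 146, 133, 54, 49, 31, 30, 29, 20.
146 GB → tape 1 (remaining 54 GB)
133 GB → tape 2 (remaining 67 GB)
54 GB → tape 1 (remaining 0 GB)
49 GB → tape 2 (remaining 18 GB)
31 GB → tape 3 (remaining 169 GB)
30 GB → tape 3 (remaining 139 GB)
29 GB → tape 3 (remaining 110 GB)
20 GB → tape 3 (remaining 90 GB)

3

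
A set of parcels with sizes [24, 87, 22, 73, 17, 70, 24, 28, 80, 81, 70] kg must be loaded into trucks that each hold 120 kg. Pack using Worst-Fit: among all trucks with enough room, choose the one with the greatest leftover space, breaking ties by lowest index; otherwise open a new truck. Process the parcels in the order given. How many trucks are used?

6

24 kg → truck 1 (remaining 96 kg)
87 kg → truck 1 (remaining 9 kg)
22 kg → truck 2 (remaining 98 kg)
73 kg → truck 2 (remaining 25 kg)
17 kg → truck 2 (remaining 8 kg)
70 kg → truck 3 (remaining 50 kg)
24 kg → truck 3 (remaining 26 kg)
28 kg → truck 4 (remaining 92 kg)
80 kg → truck 4 (remaining 12 kg)
81 kg → truck 5 (remaining 39 kg)
70 kg → truck 6 (remaining 50 kg)
Final trucks: [24,87] [22,73,17] [70,24] [28,80] [81] [70].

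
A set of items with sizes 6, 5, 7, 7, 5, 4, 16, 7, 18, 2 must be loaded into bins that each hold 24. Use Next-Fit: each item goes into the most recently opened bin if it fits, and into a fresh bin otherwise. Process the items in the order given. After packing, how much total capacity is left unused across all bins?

19

bin 1: place 6, 18 left
bin 1: place 5, 13 left
bin 1: place 7, 6 left
bin 2: place 7, 17 left
bin 2: place 5, 12 left
bin 2: place 4, 8 left
bin 3: place 16, 8 left
bin 3: place 7, 1 left
bin 4: place 18, 6 left
bin 4: place 2, 4 left
4 bins × 24 = 96; used 77; unused 19.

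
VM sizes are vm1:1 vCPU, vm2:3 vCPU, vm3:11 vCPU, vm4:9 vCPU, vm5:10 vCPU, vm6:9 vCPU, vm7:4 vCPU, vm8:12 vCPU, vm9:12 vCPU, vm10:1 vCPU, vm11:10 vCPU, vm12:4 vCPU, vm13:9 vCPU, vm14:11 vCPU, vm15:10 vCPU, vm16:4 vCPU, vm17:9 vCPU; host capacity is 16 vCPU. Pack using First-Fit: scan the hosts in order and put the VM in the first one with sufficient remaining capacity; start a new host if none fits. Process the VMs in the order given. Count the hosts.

11

host 1: place vm1 (1 vCPU), 15 vCPU left
host 1: place vm2 (3 vCPU), 12 vCPU left
host 1: place vm3 (11 vCPU), 1 vCPU left
host 2: place vm4 (9 vCPU), 7 vCPU left
host 3: place vm5 (10 vCPU), 6 vCPU left
host 4: place vm6 (9 vCPU), 7 vCPU left
host 2: place vm7 (4 vCPU), 3 vCPU left
host 5: place vm8 (12 vCPU), 4 vCPU left
host 6: place vm9 (12 vCPU), 4 vCPU left
host 1: place vm10 (1 vCPU), 0 vCPU left
host 7: place vm11 (10 vCPU), 6 vCPU left
host 3: place vm12 (4 vCPU), 2 vCPU left
host 8: place vm13 (9 vCPU), 7 vCPU left
host 9: place vm14 (11 vCPU), 5 vCPU left
host 10: place vm15 (10 vCPU), 6 vCPU left
host 4: place vm16 (4 vCPU), 3 vCPU left
host 11: place vm17 (9 vCPU), 7 vCPU left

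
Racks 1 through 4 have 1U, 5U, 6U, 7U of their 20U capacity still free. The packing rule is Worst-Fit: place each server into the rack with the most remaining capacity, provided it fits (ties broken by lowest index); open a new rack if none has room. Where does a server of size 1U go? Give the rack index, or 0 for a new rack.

Racks with room: rack 1 (1U), rack 2 (5U), rack 3 (6U), rack 4 (7U).
Most room is rack 4 with 7U free.

4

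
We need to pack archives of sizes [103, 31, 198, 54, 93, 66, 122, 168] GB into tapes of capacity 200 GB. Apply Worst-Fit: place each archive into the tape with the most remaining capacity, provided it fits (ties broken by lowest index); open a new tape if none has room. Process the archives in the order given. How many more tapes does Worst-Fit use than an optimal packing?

0

Worst-Fit: [103,31,54] [198] [93,66] [122] [168] → 5 tapes.
Total size 835 GB; any packing needs at least ⌈835/200⌉ = 5 tapes.
So 5 is already optimal.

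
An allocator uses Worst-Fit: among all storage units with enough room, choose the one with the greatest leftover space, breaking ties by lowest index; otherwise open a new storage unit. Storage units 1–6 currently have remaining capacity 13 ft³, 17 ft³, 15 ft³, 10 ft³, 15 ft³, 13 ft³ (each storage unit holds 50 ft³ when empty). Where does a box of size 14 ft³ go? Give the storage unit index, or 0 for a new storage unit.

Storage units with room: storage unit 2 (17 ft³), storage unit 3 (15 ft³), storage unit 5 (15 ft³).
Most room is storage unit 2 with 17 ft³ free.

2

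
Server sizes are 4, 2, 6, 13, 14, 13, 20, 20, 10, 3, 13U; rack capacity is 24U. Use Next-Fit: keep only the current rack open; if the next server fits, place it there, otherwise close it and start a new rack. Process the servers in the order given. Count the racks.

Put 4U in rack 1; 20U remain.
Put 2U in rack 1; 18U remain.
Put 6U in rack 1; 12U remain.
Put 13U in rack 2; 11U remain.
Put 14U in rack 3; 10U remain.
Put 13U in rack 4; 11U remain.
Put 20U in rack 5; 4U remain.
Put 20U in rack 6; 4U remain.
Put 10U in rack 7; 14U remain.
Put 3U in rack 7; 11U remain.
Put 13U in rack 8; 11U remain.

8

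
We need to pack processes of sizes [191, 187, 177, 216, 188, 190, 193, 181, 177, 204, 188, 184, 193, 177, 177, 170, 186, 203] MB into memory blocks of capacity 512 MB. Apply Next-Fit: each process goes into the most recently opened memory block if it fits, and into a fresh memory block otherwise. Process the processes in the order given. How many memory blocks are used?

Put 191 MB in memory block 1; 321 MB remain.
Put 187 MB in memory block 1; 134 MB remain.
Put 177 MB in memory block 2; 335 MB remain.
Put 216 MB in memory block 2; 119 MB remain.
Put 188 MB in memory block 3; 324 MB remain.
Put 190 MB in memory block 3; 134 MB remain.
Put 193 MB in memory block 4; 319 MB remain.
Put 181 MB in memory block 4; 138 MB remain.
Put 177 MB in memory block 5; 335 MB remain.
Put 204 MB in memory block 5; 131 MB remain.
Put 188 MB in memory block 6; 324 MB remain.
Put 184 MB in memory block 6; 140 MB remain.
Put 193 MB in memory block 7; 319 MB remain.
Put 177 MB in memory block 7; 142 MB remain.
Put 177 MB in memory block 8; 335 MB remain.
Put 170 MB in memory block 8; 165 MB remain.
Put 186 MB in memory block 9; 326 MB remain.
Put 203 MB in memory block 9; 123 MB remain.

9 memory blocks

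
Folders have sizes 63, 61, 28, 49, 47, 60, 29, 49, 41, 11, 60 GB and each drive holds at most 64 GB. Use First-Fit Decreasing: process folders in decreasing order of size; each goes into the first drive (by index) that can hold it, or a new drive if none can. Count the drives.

9 drives

Sorted descending: 63, 61, 60, 60, 49, 49, 47, 41, 29, 28, 11.
Put 63 GB in drive 1; 1 GB remain.
Put 61 GB in drive 2; 3 GB remain.
Put 60 GB in drive 3; 4 GB remain.
Put 60 GB in drive 4; 4 GB remain.
Put 49 GB in drive 5; 15 GB remain.
Put 49 GB in drive 6; 15 GB remain.
Put 47 GB in drive 7; 17 GB remain.
Put 41 GB in drive 8; 23 GB remain.
Put 29 GB in drive 9; 35 GB remain.
Put 28 GB in drive 9; 7 GB remain.
Put 11 GB in drive 5; 4 GB remain.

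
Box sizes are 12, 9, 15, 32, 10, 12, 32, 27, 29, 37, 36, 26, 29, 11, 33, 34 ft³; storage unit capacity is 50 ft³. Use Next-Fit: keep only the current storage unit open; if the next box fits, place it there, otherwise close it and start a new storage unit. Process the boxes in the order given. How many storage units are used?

11 storage units

storage unit 1: place 12 ft³, 38 ft³ left
storage unit 1: place 9 ft³, 29 ft³ left
storage unit 1: place 15 ft³, 14 ft³ left
storage unit 2: place 32 ft³, 18 ft³ left
storage unit 2: place 10 ft³, 8 ft³ left
storage unit 3: place 12 ft³, 38 ft³ left
storage unit 3: place 32 ft³, 6 ft³ left
storage unit 4: place 27 ft³, 23 ft³ left
storage unit 5: place 29 ft³, 21 ft³ left
storage unit 6: place 37 ft³, 13 ft³ left
storage unit 7: place 36 ft³, 14 ft³ left
storage unit 8: place 26 ft³, 24 ft³ left
storage unit 9: place 29 ft³, 21 ft³ left
storage unit 9: place 11 ft³, 10 ft³ left
storage unit 10: place 33 ft³, 17 ft³ left
storage unit 11: place 34 ft³, 16 ft³ left
Final storage units: [12,9,15] [32,10] [12,32] [27] [29] [37] [36] [26] [29,11] [33] [34].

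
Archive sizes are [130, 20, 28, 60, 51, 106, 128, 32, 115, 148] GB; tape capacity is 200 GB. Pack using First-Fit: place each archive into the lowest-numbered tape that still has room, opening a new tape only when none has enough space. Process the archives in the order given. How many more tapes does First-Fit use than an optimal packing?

1

First-Fit: [130,20,28] [60,51,32] [106] [128] [115] [148] → 6 tapes.
Total size 818 GB; any packing needs at least ⌈818/200⌉ = 5 tapes.
An optimal packing achieves that bound: [148,51] [130,60] [128,32,28] [115,20] [106] → 5 tapes.
Excess: 6 − 5 = 1.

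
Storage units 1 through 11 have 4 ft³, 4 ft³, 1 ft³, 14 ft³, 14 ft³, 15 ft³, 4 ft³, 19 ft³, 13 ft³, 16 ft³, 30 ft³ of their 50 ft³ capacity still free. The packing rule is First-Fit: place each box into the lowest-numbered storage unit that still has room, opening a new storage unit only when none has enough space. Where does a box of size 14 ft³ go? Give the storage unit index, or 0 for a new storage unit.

4

Storage units with room: storage unit 4 (14 ft³), storage unit 5 (14 ft³), storage unit 6 (15 ft³), storage unit 8 (19 ft³), storage unit 10 (16 ft³), storage unit 11 (30 ft³).
The first with room is storage unit 4.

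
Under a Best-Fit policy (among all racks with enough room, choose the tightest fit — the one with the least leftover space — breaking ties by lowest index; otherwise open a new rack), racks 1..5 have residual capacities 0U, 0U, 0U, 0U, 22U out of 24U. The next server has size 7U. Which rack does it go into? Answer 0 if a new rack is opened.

5

Racks with room: rack 5 (22U).
Tightest fit is rack 5 with 22U free.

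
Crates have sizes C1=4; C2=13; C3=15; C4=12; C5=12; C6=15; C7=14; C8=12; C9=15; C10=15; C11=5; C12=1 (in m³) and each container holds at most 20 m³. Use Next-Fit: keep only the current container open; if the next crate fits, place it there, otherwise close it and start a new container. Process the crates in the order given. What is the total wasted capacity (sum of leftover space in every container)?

container 1: place C1 (4 m³), 16 m³ left
container 1: place C2 (13 m³), 3 m³ left
container 2: place C3 (15 m³), 5 m³ left
container 3: place C4 (12 m³), 8 m³ left
container 4: place C5 (12 m³), 8 m³ left
container 5: place C6 (15 m³), 5 m³ left
container 6: place C7 (14 m³), 6 m³ left
container 7: place C8 (12 m³), 8 m³ left
container 8: place C9 (15 m³), 5 m³ left
container 9: place C10 (15 m³), 5 m³ left
container 9: place C11 (5 m³), 0 m³ left
container 10: place C12 (1 m³), 19 m³ left
10 containers × 20 m³ = 200 m³; used 133 m³; unused 67 m³.

67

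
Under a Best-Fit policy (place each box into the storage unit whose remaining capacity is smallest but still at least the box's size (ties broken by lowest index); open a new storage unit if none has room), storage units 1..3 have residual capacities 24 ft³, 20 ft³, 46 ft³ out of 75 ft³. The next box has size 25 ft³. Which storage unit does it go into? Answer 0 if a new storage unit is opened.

3

Storage units with room: storage unit 3 (46 ft³).
Tightest fit is storage unit 3 with 46 ft³ free.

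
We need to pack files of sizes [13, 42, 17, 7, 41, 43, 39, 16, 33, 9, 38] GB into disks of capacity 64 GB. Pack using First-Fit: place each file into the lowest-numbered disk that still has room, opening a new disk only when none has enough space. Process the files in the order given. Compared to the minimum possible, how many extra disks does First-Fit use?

First-Fit: [13,42,7] [17,41] [43,16] [39,9] [33] [38] → 6 disks.
6 files exceed 32 GB (half the capacity), and no two of those can share a disk, so at least 6 disks are needed.
So 6 is already optimal.

0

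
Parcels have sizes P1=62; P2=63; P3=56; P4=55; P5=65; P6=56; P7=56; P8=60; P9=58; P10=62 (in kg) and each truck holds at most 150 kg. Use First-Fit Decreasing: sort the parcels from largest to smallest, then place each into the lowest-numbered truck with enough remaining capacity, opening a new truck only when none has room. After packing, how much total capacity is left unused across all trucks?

157

Sorted descending: 65, 63, 62, 62, 60, 58, 56, 56, 56, 55.
Put 65 kg in truck 1; 85 kg remain.
Put 63 kg in truck 1; 22 kg remain.
Put 62 kg in truck 2; 88 kg remain.
Put 62 kg in truck 2; 26 kg remain.
Put 60 kg in truck 3; 90 kg remain.
Put 58 kg in truck 3; 32 kg remain.
Put 56 kg in truck 4; 94 kg remain.
Put 56 kg in truck 4; 38 kg remain.
Put 56 kg in truck 5; 94 kg remain.
Put 55 kg in truck 5; 39 kg remain.
5 trucks × 150 kg = 750 kg; used 593 kg; unused 157 kg.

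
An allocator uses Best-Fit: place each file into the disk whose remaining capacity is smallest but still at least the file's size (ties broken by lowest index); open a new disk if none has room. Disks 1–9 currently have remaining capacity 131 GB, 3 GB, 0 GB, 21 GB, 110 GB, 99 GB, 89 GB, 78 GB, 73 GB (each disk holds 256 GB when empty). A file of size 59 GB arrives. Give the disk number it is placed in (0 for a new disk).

9

Disks with room: disk 1 (131 GB), disk 5 (110 GB), disk 6 (99 GB), disk 7 (89 GB), disk 8 (78 GB), disk 9 (73 GB).
Tightest fit is disk 9 with 73 GB free.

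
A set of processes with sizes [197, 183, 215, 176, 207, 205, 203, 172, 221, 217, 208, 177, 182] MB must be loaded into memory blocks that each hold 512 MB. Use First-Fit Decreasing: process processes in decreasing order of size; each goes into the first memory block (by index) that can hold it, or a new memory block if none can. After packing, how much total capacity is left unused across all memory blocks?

Sorted descending: 221, 217, 215, 208, 207, 205, 203, 197, 183, 182, 177, 176, 172.
Put 221 MB in memory block 1; 291 MB remain.
Put 217 MB in memory block 1; 74 MB remain.
Put 215 MB in memory block 2; 297 MB remain.
Put 208 MB in memory block 2; 89 MB remain.
Put 207 MB in memory block 3; 305 MB remain.
Put 205 MB in memory block 3; 100 MB remain.
Put 203 MB in memory block 4; 309 MB remain.
Put 197 MB in memory block 4; 112 MB remain.
Put 183 MB in memory block 5; 329 MB remain.
Put 182 MB in memory block 5; 147 MB remain.
Put 177 MB in memory block 6; 335 MB remain.
Put 176 MB in memory block 6; 159 MB remain.
Put 172 MB in memory block 7; 340 MB remain.
7 memory blocks × 512 MB = 3584 MB; used 2563 MB; unused 1021 MB.

1021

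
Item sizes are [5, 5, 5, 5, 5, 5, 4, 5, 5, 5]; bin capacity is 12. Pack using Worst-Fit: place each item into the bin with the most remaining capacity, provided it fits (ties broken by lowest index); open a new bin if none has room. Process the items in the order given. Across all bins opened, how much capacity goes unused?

Put 5 in bin 1; 7 remain.
Put 5 in bin 1; 2 remain.
Put 5 in bin 2; 7 remain.
Put 5 in bin 2; 2 remain.
Put 5 in bin 3; 7 remain.
Put 5 in bin 3; 2 remain.
Put 4 in bin 4; 8 remain.
Put 5 in bin 4; 3 remain.
Put 5 in bin 5; 7 remain.
Put 5 in bin 5; 2 remain.
5 bins × 12 = 60; used 49; unused 11.

11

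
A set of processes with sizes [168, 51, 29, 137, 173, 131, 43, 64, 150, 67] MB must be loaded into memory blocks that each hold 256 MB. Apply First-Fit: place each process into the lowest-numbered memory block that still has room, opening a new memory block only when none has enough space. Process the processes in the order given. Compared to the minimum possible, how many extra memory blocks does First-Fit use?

First-Fit: [168,51,29] [137,43,64] [173,67] [131] [150] → 5 memory blocks.
5 processes exceed 128 MB (half the capacity), and no two of those can share a memory block, so at least 5 memory blocks are needed.
So 5 is already optimal.

0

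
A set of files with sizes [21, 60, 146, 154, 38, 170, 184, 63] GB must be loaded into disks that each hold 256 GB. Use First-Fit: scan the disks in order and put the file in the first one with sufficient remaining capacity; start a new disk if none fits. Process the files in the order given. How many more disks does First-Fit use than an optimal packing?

First-Fit: [21,60,146] [154,38,63] [170] [184] → 4 disks.
Total size 836 GB; any packing needs at least ⌈836/256⌉ = 4 disks.
So 4 is already optimal.

0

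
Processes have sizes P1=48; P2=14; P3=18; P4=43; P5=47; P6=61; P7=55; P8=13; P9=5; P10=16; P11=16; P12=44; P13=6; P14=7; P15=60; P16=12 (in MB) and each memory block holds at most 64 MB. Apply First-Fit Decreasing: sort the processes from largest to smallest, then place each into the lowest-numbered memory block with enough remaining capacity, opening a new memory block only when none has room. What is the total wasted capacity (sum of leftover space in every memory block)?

47

Sorted descending: 61, 60, 55, 48, 47, 44, 43, 18, 16, 16, 14, 13, 12, 7, 6, 5.
memory block 1: place 61 MB, 3 MB left
memory block 2: place 60 MB, 4 MB left
memory block 3: place 55 MB, 9 MB left
memory block 4: place 48 MB, 16 MB left
memory block 5: place 47 MB, 17 MB left
memory block 6: place 44 MB, 20 MB left
memory block 7: place 43 MB, 21 MB left
memory block 6: place 18 MB, 2 MB left
memory block 4: place 16 MB, 0 MB left
memory block 5: place 16 MB, 1 MB left
memory block 7: place 14 MB, 7 MB left
memory block 8: place 13 MB, 51 MB left
memory block 8: place 12 MB, 39 MB left
memory block 3: place 7 MB, 2 MB left
memory block 7: place 6 MB, 1 MB left
memory block 8: place 5 MB, 34 MB left
8 memory blocks × 64 MB = 512 MB; used 465 MB; unused 47 MB.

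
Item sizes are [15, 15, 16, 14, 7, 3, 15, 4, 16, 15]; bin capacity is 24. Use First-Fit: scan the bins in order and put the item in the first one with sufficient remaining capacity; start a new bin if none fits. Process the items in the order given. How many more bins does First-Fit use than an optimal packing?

0

First-Fit: [15,7] [15,3,4] [16] [14] [15] [16] [15] → 7 bins.
7 items exceed 12 (half the capacity), and no two of those can share a bin, so at least 7 bins are needed.
So 7 is already optimal.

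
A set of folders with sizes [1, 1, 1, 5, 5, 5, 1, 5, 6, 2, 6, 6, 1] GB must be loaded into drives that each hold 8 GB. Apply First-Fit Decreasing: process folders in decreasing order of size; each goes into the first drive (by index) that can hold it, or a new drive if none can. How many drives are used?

Sorted descending: 6, 6, 6, 5, 5, 5, 5, 2, 1, 1, 1, 1, 1.
drive 1: place 6 GB, 2 GB left
drive 2: place 6 GB, 2 GB left
drive 3: place 6 GB, 2 GB left
drive 4: place 5 GB, 3 GB left
drive 5: place 5 GB, 3 GB left
drive 6: place 5 GB, 3 GB left
drive 7: place 5 GB, 3 GB left
drive 1: place 2 GB, 0 GB left
drive 2: place 1 GB, 1 GB left
drive 2: place 1 GB, 0 GB left
drive 3: place 1 GB, 1 GB left
drive 3: place 1 GB, 0 GB left
drive 4: place 1 GB, 2 GB left

7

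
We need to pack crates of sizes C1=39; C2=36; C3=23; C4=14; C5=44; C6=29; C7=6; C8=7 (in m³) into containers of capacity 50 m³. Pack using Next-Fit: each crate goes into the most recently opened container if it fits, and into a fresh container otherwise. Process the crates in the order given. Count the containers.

Put C1 (39 m³) in container 1; 11 m³ remain.
Put C2 (36 m³) in container 2; 14 m³ remain.
Put C3 (23 m³) in container 3; 27 m³ remain.
Put C4 (14 m³) in container 3; 13 m³ remain.
Put C5 (44 m³) in container 4; 6 m³ remain.
Put C6 (29 m³) in container 5; 21 m³ remain.
Put C7 (6 m³) in container 5; 15 m³ remain.
Put C8 (7 m³) in container 5; 8 m³ remain.

5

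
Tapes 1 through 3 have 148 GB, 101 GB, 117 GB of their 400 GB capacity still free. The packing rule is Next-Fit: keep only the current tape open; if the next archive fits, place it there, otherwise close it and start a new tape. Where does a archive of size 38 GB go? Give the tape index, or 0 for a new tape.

Next-Fit only looks at tape 3, which has 117 GB free.
38 GB fits there.

3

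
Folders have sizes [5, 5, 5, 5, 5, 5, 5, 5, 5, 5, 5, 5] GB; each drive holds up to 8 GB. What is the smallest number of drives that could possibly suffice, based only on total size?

Total size = 5 + 5 + 5 + 5 + 5 + 5 + 5 + 5 + 5 + 5 + 5 + 5 = 60 GB.
⌈60 / 8⌉ = 8.

8 drives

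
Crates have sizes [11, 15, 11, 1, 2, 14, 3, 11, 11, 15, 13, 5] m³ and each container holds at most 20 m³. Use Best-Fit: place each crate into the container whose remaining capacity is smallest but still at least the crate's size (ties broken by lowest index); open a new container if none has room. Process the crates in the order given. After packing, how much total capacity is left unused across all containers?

Put 11 m³ in container 1; 9 m³ remain.
Put 15 m³ in container 2; 5 m³ remain.
Put 11 m³ in container 3; 9 m³ remain.
Put 1 m³ in container 2; 4 m³ remain.
Put 2 m³ in container 2; 2 m³ remain.
Put 14 m³ in container 4; 6 m³ remain.
Put 3 m³ in container 4; 3 m³ remain.
Put 11 m³ in container 5; 9 m³ remain.
Put 11 m³ in container 6; 9 m³ remain.
Put 15 m³ in container 7; 5 m³ remain.
Put 13 m³ in container 8; 7 m³ remain.
Put 5 m³ in container 7; 0 m³ remain.
8 containers × 20 m³ = 160 m³; used 112 m³; unused 48 m³.

48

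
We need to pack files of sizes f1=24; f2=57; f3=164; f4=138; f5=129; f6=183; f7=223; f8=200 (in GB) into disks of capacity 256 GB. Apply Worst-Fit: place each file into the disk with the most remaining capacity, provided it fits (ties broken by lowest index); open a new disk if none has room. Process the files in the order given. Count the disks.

6

Put f1 (24 GB) in disk 1; 232 GB remain.
Put f2 (57 GB) in disk 1; 175 GB remain.
Put f3 (164 GB) in disk 1; 11 GB remain.
Put f4 (138 GB) in disk 2; 118 GB remain.
Put f5 (129 GB) in disk 3; 127 GB remain.
Put f6 (183 GB) in disk 4; 73 GB remain.
Put f7 (223 GB) in disk 5; 33 GB remain.
Put f8 (200 GB) in disk 6; 56 GB remain.
Final disks: [24,57,164] [138] [129] [183] [223] [200].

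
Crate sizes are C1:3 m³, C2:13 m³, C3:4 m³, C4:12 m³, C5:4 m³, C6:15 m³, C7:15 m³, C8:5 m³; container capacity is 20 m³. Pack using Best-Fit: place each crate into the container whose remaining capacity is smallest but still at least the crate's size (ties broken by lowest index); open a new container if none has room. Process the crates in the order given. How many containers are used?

4

C1 (3 m³) → container 1 (remaining 17 m³)
C2 (13 m³) → container 1 (remaining 4 m³)
C3 (4 m³) → container 1 (remaining 0 m³)
C4 (12 m³) → container 2 (remaining 8 m³)
C5 (4 m³) → container 2 (remaining 4 m³)
C6 (15 m³) → container 3 (remaining 5 m³)
C7 (15 m³) → container 4 (remaining 5 m³)
C8 (5 m³) → container 3 (remaining 0 m³)
Final containers: [3,13,4] [12,4] [15,5] [15].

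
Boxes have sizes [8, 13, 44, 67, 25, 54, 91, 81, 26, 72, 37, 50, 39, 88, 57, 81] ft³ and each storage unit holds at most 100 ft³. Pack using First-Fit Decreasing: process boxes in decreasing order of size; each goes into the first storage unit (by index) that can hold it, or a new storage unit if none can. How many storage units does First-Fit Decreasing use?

Sorted descending: 91, 88, 81, 81, 72, 67, 57, 54, 50, 44, 39, 37, 26, 25, 13, 8.
storage unit 1: place 91 ft³, 9 ft³ left
storage unit 2: place 88 ft³, 12 ft³ left
storage unit 3: place 81 ft³, 19 ft³ left
storage unit 4: place 81 ft³, 19 ft³ left
storage unit 5: place 72 ft³, 28 ft³ left
storage unit 6: place 67 ft³, 33 ft³ left
storage unit 7: place 57 ft³, 43 ft³ left
storage unit 8: place 54 ft³, 46 ft³ left
storage unit 9: place 50 ft³, 50 ft³ left
storage unit 8: place 44 ft³, 2 ft³ left
storage unit 7: place 39 ft³, 4 ft³ left
storage unit 9: place 37 ft³, 13 ft³ left
storage unit 5: place 26 ft³, 2 ft³ left
storage unit 6: place 25 ft³, 8 ft³ left
storage unit 3: place 13 ft³, 6 ft³ left
storage unit 1: place 8 ft³, 1 ft³ left

9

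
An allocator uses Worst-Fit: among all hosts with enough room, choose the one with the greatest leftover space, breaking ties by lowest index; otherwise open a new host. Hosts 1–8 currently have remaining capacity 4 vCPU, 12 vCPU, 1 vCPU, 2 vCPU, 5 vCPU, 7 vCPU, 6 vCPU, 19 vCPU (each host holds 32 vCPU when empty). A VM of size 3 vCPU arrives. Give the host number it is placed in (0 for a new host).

Hosts with room: host 1 (4 vCPU), host 2 (12 vCPU), host 5 (5 vCPU), host 6 (7 vCPU), host 7 (6 vCPU), host 8 (19 vCPU).
Most room is host 8 with 19 vCPU free.

8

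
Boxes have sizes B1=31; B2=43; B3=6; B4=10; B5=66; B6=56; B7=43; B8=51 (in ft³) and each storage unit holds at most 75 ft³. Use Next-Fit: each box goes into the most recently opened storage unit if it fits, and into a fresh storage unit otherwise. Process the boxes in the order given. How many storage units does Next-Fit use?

B1 (31 ft³) → storage unit 1 (remaining 44 ft³)
B2 (43 ft³) → storage unit 1 (remaining 1 ft³)
B3 (6 ft³) → storage unit 2 (remaining 69 ft³)
B4 (10 ft³) → storage unit 2 (remaining 59 ft³)
B5 (66 ft³) → storage unit 3 (remaining 9 ft³)
B6 (56 ft³) → storage unit 4 (remaining 19 ft³)
B7 (43 ft³) → storage unit 5 (remaining 32 ft³)
B8 (51 ft³) → storage unit 6 (remaining 24 ft³)

6 storage units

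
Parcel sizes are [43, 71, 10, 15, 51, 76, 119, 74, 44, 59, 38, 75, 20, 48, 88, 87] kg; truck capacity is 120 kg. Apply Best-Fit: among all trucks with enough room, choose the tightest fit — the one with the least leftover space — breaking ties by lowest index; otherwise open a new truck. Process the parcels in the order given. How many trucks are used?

9 trucks

truck 1: place 43 kg, 77 kg left
truck 1: place 71 kg, 6 kg left
truck 2: place 10 kg, 110 kg left
truck 2: place 15 kg, 95 kg left
truck 2: place 51 kg, 44 kg left
truck 3: place 76 kg, 44 kg left
truck 4: place 119 kg, 1 kg left
truck 5: place 74 kg, 46 kg left
truck 2: place 44 kg, 0 kg left
truck 6: place 59 kg, 61 kg left
truck 3: place 38 kg, 6 kg left
truck 7: place 75 kg, 45 kg left
truck 7: place 20 kg, 25 kg left
truck 6: place 48 kg, 13 kg left
truck 8: place 88 kg, 32 kg left
truck 9: place 87 kg, 33 kg left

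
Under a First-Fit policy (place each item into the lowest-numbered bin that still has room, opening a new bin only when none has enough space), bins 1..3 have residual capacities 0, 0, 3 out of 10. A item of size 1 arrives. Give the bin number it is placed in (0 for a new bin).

Bins with room: bin 3 (3).
The first with room is bin 3.

3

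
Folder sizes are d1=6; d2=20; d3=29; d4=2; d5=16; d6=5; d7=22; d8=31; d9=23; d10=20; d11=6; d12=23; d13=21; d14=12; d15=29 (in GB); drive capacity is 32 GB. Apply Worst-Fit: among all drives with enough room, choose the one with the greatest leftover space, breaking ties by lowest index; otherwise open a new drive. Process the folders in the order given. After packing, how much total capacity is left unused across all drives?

87

drive 1: place d1 (6 GB), 26 GB left
drive 1: place d2 (20 GB), 6 GB left
drive 2: place d3 (29 GB), 3 GB left
drive 1: place d4 (2 GB), 4 GB left
drive 3: place d5 (16 GB), 16 GB left
drive 3: place d6 (5 GB), 11 GB left
drive 4: place d7 (22 GB), 10 GB left
drive 5: place d8 (31 GB), 1 GB left
drive 6: place d9 (23 GB), 9 GB left
drive 7: place d10 (20 GB), 12 GB left
drive 7: place d11 (6 GB), 6 GB left
drive 8: place d12 (23 GB), 9 GB left
drive 9: place d13 (21 GB), 11 GB left
drive 10: place d14 (12 GB), 20 GB left
drive 11: place d15 (29 GB), 3 GB left
11 drives × 32 GB = 352 GB; used 265 GB; unused 87 GB.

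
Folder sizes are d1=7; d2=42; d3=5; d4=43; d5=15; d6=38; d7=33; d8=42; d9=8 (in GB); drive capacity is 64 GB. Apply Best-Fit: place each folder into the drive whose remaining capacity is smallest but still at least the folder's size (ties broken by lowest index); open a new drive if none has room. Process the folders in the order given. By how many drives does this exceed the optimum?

0

Best-Fit: [7,42,5,8] [43,15] [38] [33] [42] → 5 drives.
5 folders exceed 32 GB (half the capacity), and no two of those can share a drive, so at least 5 drives are needed.
So 5 is already optimal.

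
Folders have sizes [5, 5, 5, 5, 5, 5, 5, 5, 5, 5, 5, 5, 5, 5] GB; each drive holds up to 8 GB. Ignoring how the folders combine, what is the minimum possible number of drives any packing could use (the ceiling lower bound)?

Total size = 5 + 5 + 5 + 5 + 5 + 5 + 5 + 5 + 5 + 5 + 5 + 5 + 5 + 5 = 70 GB.
⌈70 / 8⌉ = 9.

9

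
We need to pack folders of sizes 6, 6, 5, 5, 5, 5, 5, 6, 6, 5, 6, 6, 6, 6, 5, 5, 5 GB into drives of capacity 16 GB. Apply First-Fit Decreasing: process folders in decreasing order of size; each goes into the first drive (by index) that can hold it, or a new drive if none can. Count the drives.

7 drives

Sorted descending: 6, 6, 6, 6, 6, 6, 6, 6, 5, 5, 5, 5, 5, 5, 5, 5, 5.
6 GB → drive 1 (remaining 10 GB)
6 GB → drive 1 (remaining 4 GB)
6 GB → drive 2 (remaining 10 GB)
6 GB → drive 2 (remaining 4 GB)
6 GB → drive 3 (remaining 10 GB)
6 GB → drive 3 (remaining 4 GB)
6 GB → drive 4 (remaining 10 GB)
6 GB → drive 4 (remaining 4 GB)
5 GB → drive 5 (remaining 11 GB)
5 GB → drive 5 (remaining 6 GB)
5 GB → drive 5 (remaining 1 GB)
5 GB → drive 6 (remaining 11 GB)
5 GB → drive 6 (remaining 6 GB)
5 GB → drive 6 (remaining 1 GB)
5 GB → drive 7 (remaining 11 GB)
5 GB → drive 7 (remaining 6 GB)
5 GB → drive 7 (remaining 1 GB)
Final drives: [6,6] [6,6] [6,6] [6,6] [5,5,5] [5,5,5] [5,5,5].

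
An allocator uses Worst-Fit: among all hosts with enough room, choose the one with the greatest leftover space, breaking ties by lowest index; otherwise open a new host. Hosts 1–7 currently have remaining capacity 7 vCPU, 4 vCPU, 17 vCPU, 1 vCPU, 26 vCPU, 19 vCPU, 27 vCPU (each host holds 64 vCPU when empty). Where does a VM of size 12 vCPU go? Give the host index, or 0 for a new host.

Hosts with room: host 3 (17 vCPU), host 5 (26 vCPU), host 6 (19 vCPU), host 7 (27 vCPU).
Most room is host 7 with 27 vCPU free.

7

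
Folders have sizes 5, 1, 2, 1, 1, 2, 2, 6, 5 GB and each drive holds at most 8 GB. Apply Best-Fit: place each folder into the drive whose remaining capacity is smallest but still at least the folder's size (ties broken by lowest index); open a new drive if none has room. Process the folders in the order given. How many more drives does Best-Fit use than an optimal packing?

Best-Fit: [5,1,2] [1,1,2,2] [6] [5] → 4 drives.
Total size 25 GB; any packing needs at least ⌈25/8⌉ = 4 drives.
So 4 is already optimal.

0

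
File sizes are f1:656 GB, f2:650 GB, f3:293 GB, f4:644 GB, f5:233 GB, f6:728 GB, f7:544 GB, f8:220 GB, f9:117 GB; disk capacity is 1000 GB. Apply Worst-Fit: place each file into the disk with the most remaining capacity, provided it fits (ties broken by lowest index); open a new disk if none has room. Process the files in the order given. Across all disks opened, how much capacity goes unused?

915

disk 1: place f1 (656 GB), 344 GB left
disk 2: place f2 (650 GB), 350 GB left
disk 2: place f3 (293 GB), 57 GB left
disk 3: place f4 (644 GB), 356 GB left
disk 3: place f5 (233 GB), 123 GB left
disk 4: place f6 (728 GB), 272 GB left
disk 5: place f7 (544 GB), 456 GB left
disk 5: place f8 (220 GB), 236 GB left
disk 1: place f9 (117 GB), 227 GB left
5 disks × 1000 GB = 5000 GB; used 4085 GB; unused 915 GB.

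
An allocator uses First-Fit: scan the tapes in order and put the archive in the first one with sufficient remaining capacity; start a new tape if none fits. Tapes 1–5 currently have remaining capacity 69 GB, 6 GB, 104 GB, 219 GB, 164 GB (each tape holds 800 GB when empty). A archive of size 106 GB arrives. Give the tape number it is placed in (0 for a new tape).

Tapes with room: tape 4 (219 GB), tape 5 (164 GB).
The first with room is tape 4.

4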